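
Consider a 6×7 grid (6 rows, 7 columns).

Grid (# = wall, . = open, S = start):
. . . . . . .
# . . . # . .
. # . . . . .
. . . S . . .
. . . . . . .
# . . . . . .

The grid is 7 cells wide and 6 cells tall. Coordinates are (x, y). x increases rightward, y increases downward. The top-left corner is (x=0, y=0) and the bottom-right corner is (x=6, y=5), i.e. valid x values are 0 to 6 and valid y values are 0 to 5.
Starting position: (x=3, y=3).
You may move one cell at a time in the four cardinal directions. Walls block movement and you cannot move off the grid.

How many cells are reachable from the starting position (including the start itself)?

BFS flood-fill from (x=3, y=3):
  Distance 0: (x=3, y=3)
  Distance 1: (x=3, y=2), (x=2, y=3), (x=4, y=3), (x=3, y=4)
  Distance 2: (x=3, y=1), (x=2, y=2), (x=4, y=2), (x=1, y=3), (x=5, y=3), (x=2, y=4), (x=4, y=4), (x=3, y=5)
  Distance 3: (x=3, y=0), (x=2, y=1), (x=5, y=2), (x=0, y=3), (x=6, y=3), (x=1, y=4), (x=5, y=4), (x=2, y=5), (x=4, y=5)
  Distance 4: (x=2, y=0), (x=4, y=0), (x=1, y=1), (x=5, y=1), (x=0, y=2), (x=6, y=2), (x=0, y=4), (x=6, y=4), (x=1, y=5), (x=5, y=5)
  Distance 5: (x=1, y=0), (x=5, y=0), (x=6, y=1), (x=6, y=5)
  Distance 6: (x=0, y=0), (x=6, y=0)
Total reachable: 38 (grid has 38 open cells total)

Answer: Reachable cells: 38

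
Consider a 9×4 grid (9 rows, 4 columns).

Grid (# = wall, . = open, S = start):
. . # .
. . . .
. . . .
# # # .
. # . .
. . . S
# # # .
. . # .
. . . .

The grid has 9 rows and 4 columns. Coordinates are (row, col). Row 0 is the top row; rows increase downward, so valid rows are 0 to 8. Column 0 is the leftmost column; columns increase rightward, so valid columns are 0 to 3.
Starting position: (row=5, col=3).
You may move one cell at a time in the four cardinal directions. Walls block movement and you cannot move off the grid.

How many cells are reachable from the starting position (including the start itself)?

Answer: Reachable cells: 27

Derivation:
BFS flood-fill from (row=5, col=3):
  Distance 0: (row=5, col=3)
  Distance 1: (row=4, col=3), (row=5, col=2), (row=6, col=3)
  Distance 2: (row=3, col=3), (row=4, col=2), (row=5, col=1), (row=7, col=3)
  Distance 3: (row=2, col=3), (row=5, col=0), (row=8, col=3)
  Distance 4: (row=1, col=3), (row=2, col=2), (row=4, col=0), (row=8, col=2)
  Distance 5: (row=0, col=3), (row=1, col=2), (row=2, col=1), (row=8, col=1)
  Distance 6: (row=1, col=1), (row=2, col=0), (row=7, col=1), (row=8, col=0)
  Distance 7: (row=0, col=1), (row=1, col=0), (row=7, col=0)
  Distance 8: (row=0, col=0)
Total reachable: 27 (grid has 27 open cells total)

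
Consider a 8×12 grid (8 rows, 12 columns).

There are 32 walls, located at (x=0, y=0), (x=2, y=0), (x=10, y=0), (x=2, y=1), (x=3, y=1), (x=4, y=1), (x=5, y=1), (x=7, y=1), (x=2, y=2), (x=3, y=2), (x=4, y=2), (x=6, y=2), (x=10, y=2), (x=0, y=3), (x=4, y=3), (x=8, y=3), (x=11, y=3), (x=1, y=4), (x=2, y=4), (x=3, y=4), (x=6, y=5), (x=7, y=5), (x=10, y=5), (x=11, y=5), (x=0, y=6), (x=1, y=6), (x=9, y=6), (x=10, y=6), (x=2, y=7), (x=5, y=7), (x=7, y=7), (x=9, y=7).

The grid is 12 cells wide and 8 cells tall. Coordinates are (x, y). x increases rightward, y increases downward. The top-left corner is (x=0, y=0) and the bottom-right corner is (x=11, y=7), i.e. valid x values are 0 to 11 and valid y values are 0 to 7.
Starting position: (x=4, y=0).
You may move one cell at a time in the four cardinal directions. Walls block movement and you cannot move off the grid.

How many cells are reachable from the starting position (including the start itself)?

Answer: Reachable cells: 51

Derivation:
BFS flood-fill from (x=4, y=0):
  Distance 0: (x=4, y=0)
  Distance 1: (x=3, y=0), (x=5, y=0)
  Distance 2: (x=6, y=0)
  Distance 3: (x=7, y=0), (x=6, y=1)
  Distance 4: (x=8, y=0)
  Distance 5: (x=9, y=0), (x=8, y=1)
  Distance 6: (x=9, y=1), (x=8, y=2)
  Distance 7: (x=10, y=1), (x=7, y=2), (x=9, y=2)
  Distance 8: (x=11, y=1), (x=7, y=3), (x=9, y=3)
  Distance 9: (x=11, y=0), (x=11, y=2), (x=6, y=3), (x=10, y=3), (x=7, y=4), (x=9, y=4)
  Distance 10: (x=5, y=3), (x=6, y=4), (x=8, y=4), (x=10, y=4), (x=9, y=5)
  Distance 11: (x=5, y=2), (x=5, y=4), (x=11, y=4), (x=8, y=5)
  Distance 12: (x=4, y=4), (x=5, y=5), (x=8, y=6)
  Distance 13: (x=4, y=5), (x=5, y=6), (x=7, y=6), (x=8, y=7)
  Distance 14: (x=3, y=5), (x=4, y=6), (x=6, y=6)
  Distance 15: (x=2, y=5), (x=3, y=6), (x=4, y=7), (x=6, y=7)
  Distance 16: (x=1, y=5), (x=2, y=6), (x=3, y=7)
  Distance 17: (x=0, y=5)
  Distance 18: (x=0, y=4)
Total reachable: 51 (grid has 64 open cells total)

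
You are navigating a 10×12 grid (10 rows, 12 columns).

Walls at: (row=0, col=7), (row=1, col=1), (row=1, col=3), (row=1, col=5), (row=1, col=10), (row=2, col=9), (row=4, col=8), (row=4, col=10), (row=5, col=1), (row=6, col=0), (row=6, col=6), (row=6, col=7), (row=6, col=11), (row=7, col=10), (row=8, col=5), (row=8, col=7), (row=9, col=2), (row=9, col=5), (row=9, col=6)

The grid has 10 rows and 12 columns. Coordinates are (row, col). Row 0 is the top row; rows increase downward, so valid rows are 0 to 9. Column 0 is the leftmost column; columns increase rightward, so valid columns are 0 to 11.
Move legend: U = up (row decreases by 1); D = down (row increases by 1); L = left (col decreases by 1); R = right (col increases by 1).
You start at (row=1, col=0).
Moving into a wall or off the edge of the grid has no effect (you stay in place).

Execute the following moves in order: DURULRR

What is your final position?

Start: (row=1, col=0)
  D (down): (row=1, col=0) -> (row=2, col=0)
  U (up): (row=2, col=0) -> (row=1, col=0)
  R (right): blocked, stay at (row=1, col=0)
  U (up): (row=1, col=0) -> (row=0, col=0)
  L (left): blocked, stay at (row=0, col=0)
  R (right): (row=0, col=0) -> (row=0, col=1)
  R (right): (row=0, col=1) -> (row=0, col=2)
Final: (row=0, col=2)

Answer: Final position: (row=0, col=2)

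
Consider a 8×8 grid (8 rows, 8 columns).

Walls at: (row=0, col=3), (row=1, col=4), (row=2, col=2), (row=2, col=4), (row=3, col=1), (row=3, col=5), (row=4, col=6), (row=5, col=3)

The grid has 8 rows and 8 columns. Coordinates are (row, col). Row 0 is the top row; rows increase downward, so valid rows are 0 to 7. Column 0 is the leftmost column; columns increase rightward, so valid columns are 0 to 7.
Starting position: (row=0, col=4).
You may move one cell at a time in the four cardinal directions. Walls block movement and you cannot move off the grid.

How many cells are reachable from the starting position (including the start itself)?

BFS flood-fill from (row=0, col=4):
  Distance 0: (row=0, col=4)
  Distance 1: (row=0, col=5)
  Distance 2: (row=0, col=6), (row=1, col=5)
  Distance 3: (row=0, col=7), (row=1, col=6), (row=2, col=5)
  Distance 4: (row=1, col=7), (row=2, col=6)
  Distance 5: (row=2, col=7), (row=3, col=6)
  Distance 6: (row=3, col=7)
  Distance 7: (row=4, col=7)
  Distance 8: (row=5, col=7)
  Distance 9: (row=5, col=6), (row=6, col=7)
  Distance 10: (row=5, col=5), (row=6, col=6), (row=7, col=7)
  Distance 11: (row=4, col=5), (row=5, col=4), (row=6, col=5), (row=7, col=6)
  Distance 12: (row=4, col=4), (row=6, col=4), (row=7, col=5)
  Distance 13: (row=3, col=4), (row=4, col=3), (row=6, col=3), (row=7, col=4)
  Distance 14: (row=3, col=3), (row=4, col=2), (row=6, col=2), (row=7, col=3)
  Distance 15: (row=2, col=3), (row=3, col=2), (row=4, col=1), (row=5, col=2), (row=6, col=1), (row=7, col=2)
  Distance 16: (row=1, col=3), (row=4, col=0), (row=5, col=1), (row=6, col=0), (row=7, col=1)
  Distance 17: (row=1, col=2), (row=3, col=0), (row=5, col=0), (row=7, col=0)
  Distance 18: (row=0, col=2), (row=1, col=1), (row=2, col=0)
  Distance 19: (row=0, col=1), (row=1, col=0), (row=2, col=1)
  Distance 20: (row=0, col=0)
Total reachable: 56 (grid has 56 open cells total)

Answer: Reachable cells: 56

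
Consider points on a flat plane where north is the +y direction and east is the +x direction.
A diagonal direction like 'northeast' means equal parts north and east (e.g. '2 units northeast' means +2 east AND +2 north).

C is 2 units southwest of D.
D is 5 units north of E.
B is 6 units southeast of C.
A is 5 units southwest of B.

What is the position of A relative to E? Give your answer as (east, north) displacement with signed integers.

Place E at the origin (east=0, north=0).
  D is 5 units north of E: delta (east=+0, north=+5); D at (east=0, north=5).
  C is 2 units southwest of D: delta (east=-2, north=-2); C at (east=-2, north=3).
  B is 6 units southeast of C: delta (east=+6, north=-6); B at (east=4, north=-3).
  A is 5 units southwest of B: delta (east=-5, north=-5); A at (east=-1, north=-8).
Therefore A relative to E: (east=-1, north=-8).

Answer: A is at (east=-1, north=-8) relative to E.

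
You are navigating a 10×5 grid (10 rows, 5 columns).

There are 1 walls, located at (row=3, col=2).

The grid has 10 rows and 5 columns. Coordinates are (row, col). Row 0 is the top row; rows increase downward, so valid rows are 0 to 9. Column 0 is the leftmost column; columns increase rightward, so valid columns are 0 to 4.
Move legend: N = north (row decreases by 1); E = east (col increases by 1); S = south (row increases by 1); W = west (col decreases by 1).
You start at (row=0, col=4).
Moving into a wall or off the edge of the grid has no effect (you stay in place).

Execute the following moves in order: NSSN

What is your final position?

Answer: Final position: (row=1, col=4)

Derivation:
Start: (row=0, col=4)
  N (north): blocked, stay at (row=0, col=4)
  S (south): (row=0, col=4) -> (row=1, col=4)
  S (south): (row=1, col=4) -> (row=2, col=4)
  N (north): (row=2, col=4) -> (row=1, col=4)
Final: (row=1, col=4)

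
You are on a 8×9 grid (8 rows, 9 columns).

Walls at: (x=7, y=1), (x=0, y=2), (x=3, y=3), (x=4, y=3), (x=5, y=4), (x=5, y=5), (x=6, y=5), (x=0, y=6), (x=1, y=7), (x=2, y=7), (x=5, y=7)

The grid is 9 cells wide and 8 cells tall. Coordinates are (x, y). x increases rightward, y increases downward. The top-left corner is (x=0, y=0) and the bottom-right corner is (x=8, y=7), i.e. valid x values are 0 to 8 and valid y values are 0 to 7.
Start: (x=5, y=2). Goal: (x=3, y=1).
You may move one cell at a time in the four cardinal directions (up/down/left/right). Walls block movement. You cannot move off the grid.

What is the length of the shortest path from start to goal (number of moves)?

BFS from (x=5, y=2) until reaching (x=3, y=1):
  Distance 0: (x=5, y=2)
  Distance 1: (x=5, y=1), (x=4, y=2), (x=6, y=2), (x=5, y=3)
  Distance 2: (x=5, y=0), (x=4, y=1), (x=6, y=1), (x=3, y=2), (x=7, y=2), (x=6, y=3)
  Distance 3: (x=4, y=0), (x=6, y=0), (x=3, y=1), (x=2, y=2), (x=8, y=2), (x=7, y=3), (x=6, y=4)  <- goal reached here
One shortest path (3 moves): (x=5, y=2) -> (x=4, y=2) -> (x=3, y=2) -> (x=3, y=1)

Answer: Shortest path length: 3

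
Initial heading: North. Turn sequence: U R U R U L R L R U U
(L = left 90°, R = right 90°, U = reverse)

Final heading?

Start: North
  U (U-turn (180°)) -> South
  R (right (90° clockwise)) -> West
  U (U-turn (180°)) -> East
  R (right (90° clockwise)) -> South
  U (U-turn (180°)) -> North
  L (left (90° counter-clockwise)) -> West
  R (right (90° clockwise)) -> North
  L (left (90° counter-clockwise)) -> West
  R (right (90° clockwise)) -> North
  U (U-turn (180°)) -> South
  U (U-turn (180°)) -> North
Final: North

Answer: Final heading: North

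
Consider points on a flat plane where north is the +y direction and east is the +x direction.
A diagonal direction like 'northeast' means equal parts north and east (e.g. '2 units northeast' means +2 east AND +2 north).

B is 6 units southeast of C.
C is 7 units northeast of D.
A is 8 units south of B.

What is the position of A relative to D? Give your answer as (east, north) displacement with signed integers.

Answer: A is at (east=13, north=-7) relative to D.

Derivation:
Place D at the origin (east=0, north=0).
  C is 7 units northeast of D: delta (east=+7, north=+7); C at (east=7, north=7).
  B is 6 units southeast of C: delta (east=+6, north=-6); B at (east=13, north=1).
  A is 8 units south of B: delta (east=+0, north=-8); A at (east=13, north=-7).
Therefore A relative to D: (east=13, north=-7).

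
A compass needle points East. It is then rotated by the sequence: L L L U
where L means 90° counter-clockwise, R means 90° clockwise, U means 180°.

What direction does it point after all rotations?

Start: East
  L (left (90° counter-clockwise)) -> North
  L (left (90° counter-clockwise)) -> West
  L (left (90° counter-clockwise)) -> South
  U (U-turn (180°)) -> North
Final: North

Answer: Final heading: North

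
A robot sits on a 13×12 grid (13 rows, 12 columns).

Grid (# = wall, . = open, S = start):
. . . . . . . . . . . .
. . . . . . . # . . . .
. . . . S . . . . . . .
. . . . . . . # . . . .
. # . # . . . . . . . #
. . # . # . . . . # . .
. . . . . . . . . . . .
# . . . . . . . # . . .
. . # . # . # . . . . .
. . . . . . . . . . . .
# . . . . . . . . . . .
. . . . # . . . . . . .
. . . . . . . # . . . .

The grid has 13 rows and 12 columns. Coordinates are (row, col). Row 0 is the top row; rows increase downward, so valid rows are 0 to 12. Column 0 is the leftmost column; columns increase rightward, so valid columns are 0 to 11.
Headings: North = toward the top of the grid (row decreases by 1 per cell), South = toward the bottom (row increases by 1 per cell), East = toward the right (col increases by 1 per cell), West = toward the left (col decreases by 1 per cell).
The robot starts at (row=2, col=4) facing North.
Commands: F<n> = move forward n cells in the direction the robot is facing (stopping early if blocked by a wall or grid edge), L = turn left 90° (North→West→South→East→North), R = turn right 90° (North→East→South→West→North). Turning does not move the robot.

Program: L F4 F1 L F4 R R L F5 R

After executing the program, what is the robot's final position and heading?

Answer: Final position: (row=6, col=0), facing North

Derivation:
Start: (row=2, col=4), facing North
  L: turn left, now facing West
  F4: move forward 4, now at (row=2, col=0)
  F1: move forward 0/1 (blocked), now at (row=2, col=0)
  L: turn left, now facing South
  F4: move forward 4, now at (row=6, col=0)
  R: turn right, now facing West
  R: turn right, now facing North
  L: turn left, now facing West
  F5: move forward 0/5 (blocked), now at (row=6, col=0)
  R: turn right, now facing North
Final: (row=6, col=0), facing North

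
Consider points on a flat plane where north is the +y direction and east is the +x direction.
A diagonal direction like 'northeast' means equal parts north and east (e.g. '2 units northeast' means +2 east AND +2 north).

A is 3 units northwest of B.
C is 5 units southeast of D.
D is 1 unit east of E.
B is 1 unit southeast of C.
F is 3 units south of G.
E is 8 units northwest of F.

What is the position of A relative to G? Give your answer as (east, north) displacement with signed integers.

Place G at the origin (east=0, north=0).
  F is 3 units south of G: delta (east=+0, north=-3); F at (east=0, north=-3).
  E is 8 units northwest of F: delta (east=-8, north=+8); E at (east=-8, north=5).
  D is 1 unit east of E: delta (east=+1, north=+0); D at (east=-7, north=5).
  C is 5 units southeast of D: delta (east=+5, north=-5); C at (east=-2, north=0).
  B is 1 unit southeast of C: delta (east=+1, north=-1); B at (east=-1, north=-1).
  A is 3 units northwest of B: delta (east=-3, north=+3); A at (east=-4, north=2).
Therefore A relative to G: (east=-4, north=2).

Answer: A is at (east=-4, north=2) relative to G.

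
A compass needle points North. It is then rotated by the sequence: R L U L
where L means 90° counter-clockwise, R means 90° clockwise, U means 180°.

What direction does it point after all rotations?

Answer: Final heading: East

Derivation:
Start: North
  R (right (90° clockwise)) -> East
  L (left (90° counter-clockwise)) -> North
  U (U-turn (180°)) -> South
  L (left (90° counter-clockwise)) -> East
Final: East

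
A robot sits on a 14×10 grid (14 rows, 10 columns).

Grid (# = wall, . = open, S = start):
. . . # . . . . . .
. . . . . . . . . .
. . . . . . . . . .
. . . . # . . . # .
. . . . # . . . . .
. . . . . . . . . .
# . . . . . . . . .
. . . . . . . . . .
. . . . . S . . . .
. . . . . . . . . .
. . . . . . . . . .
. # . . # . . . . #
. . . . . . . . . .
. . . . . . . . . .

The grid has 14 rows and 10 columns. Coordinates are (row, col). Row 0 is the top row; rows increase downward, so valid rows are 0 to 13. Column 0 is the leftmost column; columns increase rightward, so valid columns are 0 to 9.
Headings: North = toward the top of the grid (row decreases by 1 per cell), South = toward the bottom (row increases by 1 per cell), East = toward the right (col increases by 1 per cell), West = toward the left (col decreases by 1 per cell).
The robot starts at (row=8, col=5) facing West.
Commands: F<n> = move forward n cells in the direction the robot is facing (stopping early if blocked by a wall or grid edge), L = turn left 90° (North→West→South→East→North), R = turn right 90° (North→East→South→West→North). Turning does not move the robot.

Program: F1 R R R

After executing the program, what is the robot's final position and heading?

Answer: Final position: (row=8, col=4), facing South

Derivation:
Start: (row=8, col=5), facing West
  F1: move forward 1, now at (row=8, col=4)
  R: turn right, now facing North
  R: turn right, now facing East
  R: turn right, now facing South
Final: (row=8, col=4), facing South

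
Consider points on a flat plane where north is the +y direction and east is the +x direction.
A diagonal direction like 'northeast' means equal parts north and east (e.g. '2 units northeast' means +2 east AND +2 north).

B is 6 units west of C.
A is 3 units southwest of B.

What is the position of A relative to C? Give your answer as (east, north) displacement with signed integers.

Place C at the origin (east=0, north=0).
  B is 6 units west of C: delta (east=-6, north=+0); B at (east=-6, north=0).
  A is 3 units southwest of B: delta (east=-3, north=-3); A at (east=-9, north=-3).
Therefore A relative to C: (east=-9, north=-3).

Answer: A is at (east=-9, north=-3) relative to C.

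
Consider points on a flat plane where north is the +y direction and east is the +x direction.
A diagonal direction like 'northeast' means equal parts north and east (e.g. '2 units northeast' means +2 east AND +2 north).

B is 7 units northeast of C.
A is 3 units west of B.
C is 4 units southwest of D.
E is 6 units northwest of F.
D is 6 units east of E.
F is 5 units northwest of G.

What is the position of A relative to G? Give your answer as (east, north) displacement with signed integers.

Place G at the origin (east=0, north=0).
  F is 5 units northwest of G: delta (east=-5, north=+5); F at (east=-5, north=5).
  E is 6 units northwest of F: delta (east=-6, north=+6); E at (east=-11, north=11).
  D is 6 units east of E: delta (east=+6, north=+0); D at (east=-5, north=11).
  C is 4 units southwest of D: delta (east=-4, north=-4); C at (east=-9, north=7).
  B is 7 units northeast of C: delta (east=+7, north=+7); B at (east=-2, north=14).
  A is 3 units west of B: delta (east=-3, north=+0); A at (east=-5, north=14).
Therefore A relative to G: (east=-5, north=14).

Answer: A is at (east=-5, north=14) relative to G.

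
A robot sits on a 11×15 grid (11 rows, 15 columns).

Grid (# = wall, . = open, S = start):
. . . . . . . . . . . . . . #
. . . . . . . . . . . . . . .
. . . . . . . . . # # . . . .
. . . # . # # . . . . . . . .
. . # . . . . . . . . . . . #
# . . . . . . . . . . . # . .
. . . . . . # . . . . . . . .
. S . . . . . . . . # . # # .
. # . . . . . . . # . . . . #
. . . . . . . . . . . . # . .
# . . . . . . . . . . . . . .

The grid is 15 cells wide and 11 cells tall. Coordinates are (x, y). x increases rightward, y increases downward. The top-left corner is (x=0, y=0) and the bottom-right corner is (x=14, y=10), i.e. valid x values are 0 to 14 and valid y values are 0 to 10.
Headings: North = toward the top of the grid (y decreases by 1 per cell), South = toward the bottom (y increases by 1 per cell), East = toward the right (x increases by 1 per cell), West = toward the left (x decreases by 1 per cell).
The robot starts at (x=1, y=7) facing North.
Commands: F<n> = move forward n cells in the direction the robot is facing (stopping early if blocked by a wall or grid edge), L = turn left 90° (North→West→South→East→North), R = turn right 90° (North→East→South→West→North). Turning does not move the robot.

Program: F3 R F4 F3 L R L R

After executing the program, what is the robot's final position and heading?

Start: (x=1, y=7), facing North
  F3: move forward 3, now at (x=1, y=4)
  R: turn right, now facing East
  F4: move forward 0/4 (blocked), now at (x=1, y=4)
  F3: move forward 0/3 (blocked), now at (x=1, y=4)
  L: turn left, now facing North
  R: turn right, now facing East
  L: turn left, now facing North
  R: turn right, now facing East
Final: (x=1, y=4), facing East

Answer: Final position: (x=1, y=4), facing East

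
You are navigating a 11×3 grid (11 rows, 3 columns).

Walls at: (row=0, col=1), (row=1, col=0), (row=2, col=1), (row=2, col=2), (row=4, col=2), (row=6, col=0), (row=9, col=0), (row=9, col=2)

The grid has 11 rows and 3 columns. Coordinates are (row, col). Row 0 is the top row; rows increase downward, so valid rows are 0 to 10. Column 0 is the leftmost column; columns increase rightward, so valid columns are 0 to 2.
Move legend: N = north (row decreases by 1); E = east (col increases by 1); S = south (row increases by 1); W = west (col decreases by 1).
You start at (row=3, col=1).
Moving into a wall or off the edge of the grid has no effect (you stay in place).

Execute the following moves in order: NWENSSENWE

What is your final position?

Answer: Final position: (row=5, col=2)

Derivation:
Start: (row=3, col=1)
  N (north): blocked, stay at (row=3, col=1)
  W (west): (row=3, col=1) -> (row=3, col=0)
  E (east): (row=3, col=0) -> (row=3, col=1)
  N (north): blocked, stay at (row=3, col=1)
  S (south): (row=3, col=1) -> (row=4, col=1)
  S (south): (row=4, col=1) -> (row=5, col=1)
  E (east): (row=5, col=1) -> (row=5, col=2)
  N (north): blocked, stay at (row=5, col=2)
  W (west): (row=5, col=2) -> (row=5, col=1)
  E (east): (row=5, col=1) -> (row=5, col=2)
Final: (row=5, col=2)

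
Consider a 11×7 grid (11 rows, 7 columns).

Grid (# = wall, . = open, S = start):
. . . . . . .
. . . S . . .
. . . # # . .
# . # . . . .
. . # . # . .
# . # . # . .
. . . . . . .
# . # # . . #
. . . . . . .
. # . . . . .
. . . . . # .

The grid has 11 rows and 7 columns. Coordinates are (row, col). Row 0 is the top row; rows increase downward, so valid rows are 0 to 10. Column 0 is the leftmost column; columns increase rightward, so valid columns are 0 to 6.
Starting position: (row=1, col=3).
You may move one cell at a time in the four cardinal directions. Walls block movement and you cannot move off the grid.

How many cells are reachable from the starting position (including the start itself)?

BFS flood-fill from (row=1, col=3):
  Distance 0: (row=1, col=3)
  Distance 1: (row=0, col=3), (row=1, col=2), (row=1, col=4)
  Distance 2: (row=0, col=2), (row=0, col=4), (row=1, col=1), (row=1, col=5), (row=2, col=2)
  Distance 3: (row=0, col=1), (row=0, col=5), (row=1, col=0), (row=1, col=6), (row=2, col=1), (row=2, col=5)
  Distance 4: (row=0, col=0), (row=0, col=6), (row=2, col=0), (row=2, col=6), (row=3, col=1), (row=3, col=5)
  Distance 5: (row=3, col=4), (row=3, col=6), (row=4, col=1), (row=4, col=5)
  Distance 6: (row=3, col=3), (row=4, col=0), (row=4, col=6), (row=5, col=1), (row=5, col=5)
  Distance 7: (row=4, col=3), (row=5, col=6), (row=6, col=1), (row=6, col=5)
  Distance 8: (row=5, col=3), (row=6, col=0), (row=6, col=2), (row=6, col=4), (row=6, col=6), (row=7, col=1), (row=7, col=5)
  Distance 9: (row=6, col=3), (row=7, col=4), (row=8, col=1), (row=8, col=5)
  Distance 10: (row=8, col=0), (row=8, col=2), (row=8, col=4), (row=8, col=6), (row=9, col=5)
  Distance 11: (row=8, col=3), (row=9, col=0), (row=9, col=2), (row=9, col=4), (row=9, col=6)
  Distance 12: (row=9, col=3), (row=10, col=0), (row=10, col=2), (row=10, col=4), (row=10, col=6)
  Distance 13: (row=10, col=1), (row=10, col=3)
Total reachable: 62 (grid has 62 open cells total)

Answer: Reachable cells: 62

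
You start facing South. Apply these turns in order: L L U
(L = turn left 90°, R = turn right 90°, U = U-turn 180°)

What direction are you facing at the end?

Start: South
  L (left (90° counter-clockwise)) -> East
  L (left (90° counter-clockwise)) -> North
  U (U-turn (180°)) -> South
Final: South

Answer: Final heading: South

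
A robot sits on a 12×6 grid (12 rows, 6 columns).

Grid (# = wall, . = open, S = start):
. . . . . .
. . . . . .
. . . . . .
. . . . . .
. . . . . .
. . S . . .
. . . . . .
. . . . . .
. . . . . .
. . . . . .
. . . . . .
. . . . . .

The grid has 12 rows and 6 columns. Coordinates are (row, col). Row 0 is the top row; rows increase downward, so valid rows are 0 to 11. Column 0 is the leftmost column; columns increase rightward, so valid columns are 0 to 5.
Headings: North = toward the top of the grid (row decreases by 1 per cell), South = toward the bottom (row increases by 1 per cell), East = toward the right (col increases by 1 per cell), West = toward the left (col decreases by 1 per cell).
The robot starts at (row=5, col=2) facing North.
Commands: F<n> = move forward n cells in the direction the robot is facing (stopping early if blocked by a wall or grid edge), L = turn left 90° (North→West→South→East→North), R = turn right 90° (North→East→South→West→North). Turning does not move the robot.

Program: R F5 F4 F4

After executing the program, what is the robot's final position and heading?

Start: (row=5, col=2), facing North
  R: turn right, now facing East
  F5: move forward 3/5 (blocked), now at (row=5, col=5)
  F4: move forward 0/4 (blocked), now at (row=5, col=5)
  F4: move forward 0/4 (blocked), now at (row=5, col=5)
Final: (row=5, col=5), facing East

Answer: Final position: (row=5, col=5), facing East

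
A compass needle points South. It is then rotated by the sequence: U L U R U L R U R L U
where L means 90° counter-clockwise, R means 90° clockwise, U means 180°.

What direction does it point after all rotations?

Start: South
  U (U-turn (180°)) -> North
  L (left (90° counter-clockwise)) -> West
  U (U-turn (180°)) -> East
  R (right (90° clockwise)) -> South
  U (U-turn (180°)) -> North
  L (left (90° counter-clockwise)) -> West
  R (right (90° clockwise)) -> North
  U (U-turn (180°)) -> South
  R (right (90° clockwise)) -> West
  L (left (90° counter-clockwise)) -> South
  U (U-turn (180°)) -> North
Final: North

Answer: Final heading: North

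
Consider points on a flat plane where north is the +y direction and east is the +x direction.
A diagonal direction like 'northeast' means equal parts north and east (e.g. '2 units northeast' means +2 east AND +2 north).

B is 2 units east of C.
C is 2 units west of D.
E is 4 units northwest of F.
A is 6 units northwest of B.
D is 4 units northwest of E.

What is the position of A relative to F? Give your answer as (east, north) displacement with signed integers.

Answer: A is at (east=-14, north=14) relative to F.

Derivation:
Place F at the origin (east=0, north=0).
  E is 4 units northwest of F: delta (east=-4, north=+4); E at (east=-4, north=4).
  D is 4 units northwest of E: delta (east=-4, north=+4); D at (east=-8, north=8).
  C is 2 units west of D: delta (east=-2, north=+0); C at (east=-10, north=8).
  B is 2 units east of C: delta (east=+2, north=+0); B at (east=-8, north=8).
  A is 6 units northwest of B: delta (east=-6, north=+6); A at (east=-14, north=14).
Therefore A relative to F: (east=-14, north=14).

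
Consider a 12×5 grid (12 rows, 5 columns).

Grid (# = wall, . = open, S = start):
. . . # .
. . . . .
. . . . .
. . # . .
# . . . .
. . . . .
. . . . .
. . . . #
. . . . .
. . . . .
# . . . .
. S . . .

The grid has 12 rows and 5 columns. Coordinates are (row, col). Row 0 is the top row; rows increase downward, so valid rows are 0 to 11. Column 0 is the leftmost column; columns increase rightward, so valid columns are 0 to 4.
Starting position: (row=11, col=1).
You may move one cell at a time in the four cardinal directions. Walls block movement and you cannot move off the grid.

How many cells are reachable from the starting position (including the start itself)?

Answer: Reachable cells: 55

Derivation:
BFS flood-fill from (row=11, col=1):
  Distance 0: (row=11, col=1)
  Distance 1: (row=10, col=1), (row=11, col=0), (row=11, col=2)
  Distance 2: (row=9, col=1), (row=10, col=2), (row=11, col=3)
  Distance 3: (row=8, col=1), (row=9, col=0), (row=9, col=2), (row=10, col=3), (row=11, col=4)
  Distance 4: (row=7, col=1), (row=8, col=0), (row=8, col=2), (row=9, col=3), (row=10, col=4)
  Distance 5: (row=6, col=1), (row=7, col=0), (row=7, col=2), (row=8, col=3), (row=9, col=4)
  Distance 6: (row=5, col=1), (row=6, col=0), (row=6, col=2), (row=7, col=3), (row=8, col=4)
  Distance 7: (row=4, col=1), (row=5, col=0), (row=5, col=2), (row=6, col=3)
  Distance 8: (row=3, col=1), (row=4, col=2), (row=5, col=3), (row=6, col=4)
  Distance 9: (row=2, col=1), (row=3, col=0), (row=4, col=3), (row=5, col=4)
  Distance 10: (row=1, col=1), (row=2, col=0), (row=2, col=2), (row=3, col=3), (row=4, col=4)
  Distance 11: (row=0, col=1), (row=1, col=0), (row=1, col=2), (row=2, col=3), (row=3, col=4)
  Distance 12: (row=0, col=0), (row=0, col=2), (row=1, col=3), (row=2, col=4)
  Distance 13: (row=1, col=4)
  Distance 14: (row=0, col=4)
Total reachable: 55 (grid has 55 open cells total)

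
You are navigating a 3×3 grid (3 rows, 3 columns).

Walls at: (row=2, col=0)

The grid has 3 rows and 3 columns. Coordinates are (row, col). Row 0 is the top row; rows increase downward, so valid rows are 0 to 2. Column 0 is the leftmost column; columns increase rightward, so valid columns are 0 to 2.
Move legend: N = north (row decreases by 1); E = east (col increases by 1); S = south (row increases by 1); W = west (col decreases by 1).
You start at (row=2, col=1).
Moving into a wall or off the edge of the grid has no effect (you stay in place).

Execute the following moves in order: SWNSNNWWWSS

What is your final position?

Start: (row=2, col=1)
  S (south): blocked, stay at (row=2, col=1)
  W (west): blocked, stay at (row=2, col=1)
  N (north): (row=2, col=1) -> (row=1, col=1)
  S (south): (row=1, col=1) -> (row=2, col=1)
  N (north): (row=2, col=1) -> (row=1, col=1)
  N (north): (row=1, col=1) -> (row=0, col=1)
  W (west): (row=0, col=1) -> (row=0, col=0)
  W (west): blocked, stay at (row=0, col=0)
  W (west): blocked, stay at (row=0, col=0)
  S (south): (row=0, col=0) -> (row=1, col=0)
  S (south): blocked, stay at (row=1, col=0)
Final: (row=1, col=0)

Answer: Final position: (row=1, col=0)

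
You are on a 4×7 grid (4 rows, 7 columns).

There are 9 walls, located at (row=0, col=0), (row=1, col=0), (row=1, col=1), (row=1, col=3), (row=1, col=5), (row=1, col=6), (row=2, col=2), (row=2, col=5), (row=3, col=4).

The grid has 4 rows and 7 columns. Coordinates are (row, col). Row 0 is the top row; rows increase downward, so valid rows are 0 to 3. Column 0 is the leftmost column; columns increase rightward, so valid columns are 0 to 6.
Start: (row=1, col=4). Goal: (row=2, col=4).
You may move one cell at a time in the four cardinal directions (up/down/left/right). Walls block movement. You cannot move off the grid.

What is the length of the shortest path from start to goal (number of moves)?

Answer: Shortest path length: 1

Derivation:
BFS from (row=1, col=4) until reaching (row=2, col=4):
  Distance 0: (row=1, col=4)
  Distance 1: (row=0, col=4), (row=2, col=4)  <- goal reached here
One shortest path (1 moves): (row=1, col=4) -> (row=2, col=4)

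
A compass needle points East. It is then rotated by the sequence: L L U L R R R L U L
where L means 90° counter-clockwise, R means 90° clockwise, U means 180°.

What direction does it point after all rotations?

Start: East
  L (left (90° counter-clockwise)) -> North
  L (left (90° counter-clockwise)) -> West
  U (U-turn (180°)) -> East
  L (left (90° counter-clockwise)) -> North
  R (right (90° clockwise)) -> East
  R (right (90° clockwise)) -> South
  R (right (90° clockwise)) -> West
  L (left (90° counter-clockwise)) -> South
  U (U-turn (180°)) -> North
  L (left (90° counter-clockwise)) -> West
Final: West

Answer: Final heading: West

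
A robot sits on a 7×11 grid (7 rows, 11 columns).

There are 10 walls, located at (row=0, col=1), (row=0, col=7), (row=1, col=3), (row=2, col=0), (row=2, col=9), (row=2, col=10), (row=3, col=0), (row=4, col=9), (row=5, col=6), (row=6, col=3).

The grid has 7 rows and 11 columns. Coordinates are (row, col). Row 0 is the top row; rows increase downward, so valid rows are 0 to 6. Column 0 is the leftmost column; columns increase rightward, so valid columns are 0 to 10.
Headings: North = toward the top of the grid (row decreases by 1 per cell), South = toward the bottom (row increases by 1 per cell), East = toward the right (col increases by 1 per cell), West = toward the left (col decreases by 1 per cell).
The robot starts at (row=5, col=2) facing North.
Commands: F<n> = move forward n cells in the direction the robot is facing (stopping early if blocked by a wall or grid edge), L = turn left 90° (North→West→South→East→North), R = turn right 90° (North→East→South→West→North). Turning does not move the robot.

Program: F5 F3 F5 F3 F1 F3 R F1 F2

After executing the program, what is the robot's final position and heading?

Answer: Final position: (row=0, col=5), facing East

Derivation:
Start: (row=5, col=2), facing North
  F5: move forward 5, now at (row=0, col=2)
  F3: move forward 0/3 (blocked), now at (row=0, col=2)
  F5: move forward 0/5 (blocked), now at (row=0, col=2)
  F3: move forward 0/3 (blocked), now at (row=0, col=2)
  F1: move forward 0/1 (blocked), now at (row=0, col=2)
  F3: move forward 0/3 (blocked), now at (row=0, col=2)
  R: turn right, now facing East
  F1: move forward 1, now at (row=0, col=3)
  F2: move forward 2, now at (row=0, col=5)
Final: (row=0, col=5), facing East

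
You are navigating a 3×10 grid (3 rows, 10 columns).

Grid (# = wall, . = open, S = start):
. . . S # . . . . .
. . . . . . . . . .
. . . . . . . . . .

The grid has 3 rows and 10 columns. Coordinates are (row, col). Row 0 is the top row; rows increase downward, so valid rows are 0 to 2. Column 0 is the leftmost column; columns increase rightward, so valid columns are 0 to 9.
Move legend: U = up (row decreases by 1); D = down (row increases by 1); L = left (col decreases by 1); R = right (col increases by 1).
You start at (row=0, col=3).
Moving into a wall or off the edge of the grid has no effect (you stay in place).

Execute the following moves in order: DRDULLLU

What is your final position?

Answer: Final position: (row=0, col=1)

Derivation:
Start: (row=0, col=3)
  D (down): (row=0, col=3) -> (row=1, col=3)
  R (right): (row=1, col=3) -> (row=1, col=4)
  D (down): (row=1, col=4) -> (row=2, col=4)
  U (up): (row=2, col=4) -> (row=1, col=4)
  L (left): (row=1, col=4) -> (row=1, col=3)
  L (left): (row=1, col=3) -> (row=1, col=2)
  L (left): (row=1, col=2) -> (row=1, col=1)
  U (up): (row=1, col=1) -> (row=0, col=1)
Final: (row=0, col=1)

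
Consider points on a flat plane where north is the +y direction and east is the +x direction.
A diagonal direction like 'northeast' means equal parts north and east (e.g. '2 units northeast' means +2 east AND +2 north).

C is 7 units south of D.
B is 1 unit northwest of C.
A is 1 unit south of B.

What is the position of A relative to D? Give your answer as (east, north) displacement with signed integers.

Place D at the origin (east=0, north=0).
  C is 7 units south of D: delta (east=+0, north=-7); C at (east=0, north=-7).
  B is 1 unit northwest of C: delta (east=-1, north=+1); B at (east=-1, north=-6).
  A is 1 unit south of B: delta (east=+0, north=-1); A at (east=-1, north=-7).
Therefore A relative to D: (east=-1, north=-7).

Answer: A is at (east=-1, north=-7) relative to D.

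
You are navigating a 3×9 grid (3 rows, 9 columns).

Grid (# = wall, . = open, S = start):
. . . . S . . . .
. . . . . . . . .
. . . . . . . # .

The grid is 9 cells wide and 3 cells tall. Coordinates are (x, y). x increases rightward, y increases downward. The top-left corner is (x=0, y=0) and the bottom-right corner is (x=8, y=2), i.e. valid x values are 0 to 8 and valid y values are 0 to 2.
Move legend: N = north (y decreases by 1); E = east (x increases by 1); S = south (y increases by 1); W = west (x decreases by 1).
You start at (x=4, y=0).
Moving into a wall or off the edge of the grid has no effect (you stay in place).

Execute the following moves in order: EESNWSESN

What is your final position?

Start: (x=4, y=0)
  E (east): (x=4, y=0) -> (x=5, y=0)
  E (east): (x=5, y=0) -> (x=6, y=0)
  S (south): (x=6, y=0) -> (x=6, y=1)
  N (north): (x=6, y=1) -> (x=6, y=0)
  W (west): (x=6, y=0) -> (x=5, y=0)
  S (south): (x=5, y=0) -> (x=5, y=1)
  E (east): (x=5, y=1) -> (x=6, y=1)
  S (south): (x=6, y=1) -> (x=6, y=2)
  N (north): (x=6, y=2) -> (x=6, y=1)
Final: (x=6, y=1)

Answer: Final position: (x=6, y=1)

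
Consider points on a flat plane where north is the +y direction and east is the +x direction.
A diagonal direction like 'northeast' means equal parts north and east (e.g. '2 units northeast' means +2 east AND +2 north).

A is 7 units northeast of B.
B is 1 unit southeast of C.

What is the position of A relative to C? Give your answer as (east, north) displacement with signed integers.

Place C at the origin (east=0, north=0).
  B is 1 unit southeast of C: delta (east=+1, north=-1); B at (east=1, north=-1).
  A is 7 units northeast of B: delta (east=+7, north=+7); A at (east=8, north=6).
Therefore A relative to C: (east=8, north=6).

Answer: A is at (east=8, north=6) relative to C.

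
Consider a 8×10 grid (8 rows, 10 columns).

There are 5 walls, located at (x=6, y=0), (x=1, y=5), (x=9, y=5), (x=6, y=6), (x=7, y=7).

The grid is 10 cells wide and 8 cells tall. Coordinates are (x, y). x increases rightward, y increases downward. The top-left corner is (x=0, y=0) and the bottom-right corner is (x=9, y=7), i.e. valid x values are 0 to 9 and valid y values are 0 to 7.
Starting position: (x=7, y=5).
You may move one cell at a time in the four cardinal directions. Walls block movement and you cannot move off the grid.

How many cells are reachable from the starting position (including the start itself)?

BFS flood-fill from (x=7, y=5):
  Distance 0: (x=7, y=5)
  Distance 1: (x=7, y=4), (x=6, y=5), (x=8, y=5), (x=7, y=6)
  Distance 2: (x=7, y=3), (x=6, y=4), (x=8, y=4), (x=5, y=5), (x=8, y=6)
  Distance 3: (x=7, y=2), (x=6, y=3), (x=8, y=3), (x=5, y=4), (x=9, y=4), (x=4, y=5), (x=5, y=6), (x=9, y=6), (x=8, y=7)
  Distance 4: (x=7, y=1), (x=6, y=2), (x=8, y=2), (x=5, y=3), (x=9, y=3), (x=4, y=4), (x=3, y=5), (x=4, y=6), (x=5, y=7), (x=9, y=7)
  Distance 5: (x=7, y=0), (x=6, y=1), (x=8, y=1), (x=5, y=2), (x=9, y=2), (x=4, y=3), (x=3, y=4), (x=2, y=5), (x=3, y=6), (x=4, y=7), (x=6, y=7)
  Distance 6: (x=8, y=0), (x=5, y=1), (x=9, y=1), (x=4, y=2), (x=3, y=3), (x=2, y=4), (x=2, y=6), (x=3, y=7)
  Distance 7: (x=5, y=0), (x=9, y=0), (x=4, y=1), (x=3, y=2), (x=2, y=3), (x=1, y=4), (x=1, y=6), (x=2, y=7)
  Distance 8: (x=4, y=0), (x=3, y=1), (x=2, y=2), (x=1, y=3), (x=0, y=4), (x=0, y=6), (x=1, y=7)
  Distance 9: (x=3, y=0), (x=2, y=1), (x=1, y=2), (x=0, y=3), (x=0, y=5), (x=0, y=7)
  Distance 10: (x=2, y=0), (x=1, y=1), (x=0, y=2)
  Distance 11: (x=1, y=0), (x=0, y=1)
  Distance 12: (x=0, y=0)
Total reachable: 75 (grid has 75 open cells total)

Answer: Reachable cells: 75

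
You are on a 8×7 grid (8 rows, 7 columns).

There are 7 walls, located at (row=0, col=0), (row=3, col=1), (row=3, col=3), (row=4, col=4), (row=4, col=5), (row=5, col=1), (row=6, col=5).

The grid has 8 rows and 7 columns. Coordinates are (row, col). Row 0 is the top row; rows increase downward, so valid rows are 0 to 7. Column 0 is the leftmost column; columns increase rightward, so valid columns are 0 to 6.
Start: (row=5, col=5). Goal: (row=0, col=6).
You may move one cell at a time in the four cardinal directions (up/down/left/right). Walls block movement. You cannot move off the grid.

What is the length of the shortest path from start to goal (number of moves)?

Answer: Shortest path length: 6

Derivation:
BFS from (row=5, col=5) until reaching (row=0, col=6):
  Distance 0: (row=5, col=5)
  Distance 1: (row=5, col=4), (row=5, col=6)
  Distance 2: (row=4, col=6), (row=5, col=3), (row=6, col=4), (row=6, col=6)
  Distance 3: (row=3, col=6), (row=4, col=3), (row=5, col=2), (row=6, col=3), (row=7, col=4), (row=7, col=6)
  Distance 4: (row=2, col=6), (row=3, col=5), (row=4, col=2), (row=6, col=2), (row=7, col=3), (row=7, col=5)
  Distance 5: (row=1, col=6), (row=2, col=5), (row=3, col=2), (row=3, col=4), (row=4, col=1), (row=6, col=1), (row=7, col=2)
  Distance 6: (row=0, col=6), (row=1, col=5), (row=2, col=2), (row=2, col=4), (row=4, col=0), (row=6, col=0), (row=7, col=1)  <- goal reached here
One shortest path (6 moves): (row=5, col=5) -> (row=5, col=6) -> (row=4, col=6) -> (row=3, col=6) -> (row=2, col=6) -> (row=1, col=6) -> (row=0, col=6)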